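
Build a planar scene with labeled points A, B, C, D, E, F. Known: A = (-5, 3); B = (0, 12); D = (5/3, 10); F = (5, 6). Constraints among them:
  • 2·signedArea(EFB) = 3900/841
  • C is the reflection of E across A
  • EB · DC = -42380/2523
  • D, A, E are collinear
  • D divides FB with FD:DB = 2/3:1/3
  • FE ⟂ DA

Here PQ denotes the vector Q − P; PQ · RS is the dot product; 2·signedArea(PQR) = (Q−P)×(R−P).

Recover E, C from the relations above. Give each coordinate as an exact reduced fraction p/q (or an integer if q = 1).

C = (-9465/841, -3000/841)
E = (1055/841, 8046/841)

1. E_x = 1055/841  [D, A, E are collinear ∩ FE ⟂ DA]
2. E_y = 8046/841  [D, A, E are collinear ∩ FE ⟂ DA]
   → E = (1055/841, 8046/841)
3. C_x = -9465/841  [C is the reflection of E across A]
4. C_y = -3000/841  [C is the reflection of E across A]
   → C = (-9465/841, -3000/841)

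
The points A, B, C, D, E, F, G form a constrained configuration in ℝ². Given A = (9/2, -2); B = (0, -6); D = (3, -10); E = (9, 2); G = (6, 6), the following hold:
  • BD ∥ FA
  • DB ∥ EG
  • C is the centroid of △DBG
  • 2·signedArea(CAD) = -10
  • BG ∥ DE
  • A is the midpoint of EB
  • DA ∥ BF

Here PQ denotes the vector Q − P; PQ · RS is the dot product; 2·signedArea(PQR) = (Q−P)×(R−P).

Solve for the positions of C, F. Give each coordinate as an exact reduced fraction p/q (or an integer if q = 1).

1. C_x = 3  [C is the centroid of △DBG]
2. C_y = -10/3  [C is the centroid of △DBG]
   → C = (3, -10/3)
3. F_x = 3/2  [BD ∥ FA ∩ DA ∥ BF]
4. F_y = 2  [BD ∥ FA ∩ DA ∥ BF]
   → F = (3/2, 2)

C = (3, -10/3)
F = (3/2, 2)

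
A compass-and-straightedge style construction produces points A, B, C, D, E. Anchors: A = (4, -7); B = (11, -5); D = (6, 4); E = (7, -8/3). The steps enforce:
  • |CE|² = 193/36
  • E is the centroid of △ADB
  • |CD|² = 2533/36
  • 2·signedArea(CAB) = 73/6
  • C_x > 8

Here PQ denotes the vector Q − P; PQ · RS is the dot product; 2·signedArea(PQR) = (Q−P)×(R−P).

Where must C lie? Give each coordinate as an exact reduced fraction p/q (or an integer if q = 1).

C = (9, -23/6)

1. C_x = 9  [line -2·x + 7·y + 269/6 = 0 ∩ |CD|² = 2533/36]
2. C_y = -23/6  [line -2·x + 7·y + 269/6 = 0 ∩ |CD|² = 2533/36]
   → C = (9, -23/6)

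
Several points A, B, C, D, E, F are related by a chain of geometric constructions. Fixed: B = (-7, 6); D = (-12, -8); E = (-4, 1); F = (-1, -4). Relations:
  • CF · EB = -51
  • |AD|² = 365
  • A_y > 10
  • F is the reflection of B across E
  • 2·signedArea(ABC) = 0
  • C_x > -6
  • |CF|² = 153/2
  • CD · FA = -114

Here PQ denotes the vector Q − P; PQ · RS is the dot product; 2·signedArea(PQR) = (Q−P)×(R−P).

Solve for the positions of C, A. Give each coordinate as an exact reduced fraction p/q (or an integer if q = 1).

1. C_x = -11/2  [line 3·x + -5·y + 34 = 0 ∩ |CF|² = 153/2]
2. C_y = 7/2  [line 3·x + -5·y + 34 = 0 ∩ |CF|² = 153/2]
   → C = (-11/2, 7/2)
3. A_x = -10  [2·signedArea(ABC) = 0 ∩ CD · FA = -114]
4. A_y = 11  [2·signedArea(ABC) = 0 ∩ CD · FA = -114]
   → A = (-10, 11)

A = (-10, 11)
C = (-11/2, 7/2)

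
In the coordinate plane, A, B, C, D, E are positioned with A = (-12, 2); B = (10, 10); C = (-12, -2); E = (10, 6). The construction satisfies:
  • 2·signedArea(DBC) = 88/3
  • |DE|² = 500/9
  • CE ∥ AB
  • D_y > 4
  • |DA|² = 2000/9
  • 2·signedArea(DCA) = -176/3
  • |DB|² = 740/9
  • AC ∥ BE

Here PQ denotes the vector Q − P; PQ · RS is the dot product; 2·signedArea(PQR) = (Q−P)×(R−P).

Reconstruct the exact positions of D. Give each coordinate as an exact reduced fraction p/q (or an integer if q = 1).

D = (8/3, 14/3)

1. D_x = 8/3  [2·signedArea(DCA) = -176/3 ∩ 2·signedArea(DBC) = 88/3]
2. D_y = 14/3  [2·signedArea(DCA) = -176/3 ∩ 2·signedArea(DBC) = 88/3]
   → D = (8/3, 14/3)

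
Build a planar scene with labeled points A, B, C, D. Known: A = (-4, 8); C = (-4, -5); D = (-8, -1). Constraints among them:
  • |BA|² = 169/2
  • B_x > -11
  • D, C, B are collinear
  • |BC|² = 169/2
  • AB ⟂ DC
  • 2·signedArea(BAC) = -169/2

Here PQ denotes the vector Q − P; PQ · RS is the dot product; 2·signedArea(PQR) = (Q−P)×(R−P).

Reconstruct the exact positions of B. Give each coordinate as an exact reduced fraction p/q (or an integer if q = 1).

B = (-21/2, 3/2)

1. B_x = -21/2  [D, C, B are collinear ∩ AB ⟂ DC]
2. B_y = 3/2  [D, C, B are collinear ∩ AB ⟂ DC]
   → B = (-21/2, 3/2)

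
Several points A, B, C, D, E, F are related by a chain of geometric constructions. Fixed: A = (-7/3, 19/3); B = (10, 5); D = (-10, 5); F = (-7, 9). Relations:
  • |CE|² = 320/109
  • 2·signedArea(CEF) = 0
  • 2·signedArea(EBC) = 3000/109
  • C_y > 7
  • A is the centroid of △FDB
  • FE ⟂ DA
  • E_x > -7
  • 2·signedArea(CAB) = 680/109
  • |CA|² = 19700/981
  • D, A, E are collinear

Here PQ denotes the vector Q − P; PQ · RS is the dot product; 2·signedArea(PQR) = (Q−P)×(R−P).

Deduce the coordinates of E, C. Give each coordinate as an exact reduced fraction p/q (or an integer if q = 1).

C = (-731/109, 797/109)
E = (-699/109, 613/109)

1. E_x = -699/109  [D, A, E are collinear ∩ FE ⟂ DA]
2. E_y = 613/109  [D, A, E are collinear ∩ FE ⟂ DA]
   → E = (-699/109, 613/109)
3. C_x = -731/109  [2·signedArea(CEF) = 0 ∩ 2·signedArea(CAB) = 680/109]
4. C_y = 797/109  [2·signedArea(CEF) = 0 ∩ 2·signedArea(CAB) = 680/109]
   → C = (-731/109, 797/109)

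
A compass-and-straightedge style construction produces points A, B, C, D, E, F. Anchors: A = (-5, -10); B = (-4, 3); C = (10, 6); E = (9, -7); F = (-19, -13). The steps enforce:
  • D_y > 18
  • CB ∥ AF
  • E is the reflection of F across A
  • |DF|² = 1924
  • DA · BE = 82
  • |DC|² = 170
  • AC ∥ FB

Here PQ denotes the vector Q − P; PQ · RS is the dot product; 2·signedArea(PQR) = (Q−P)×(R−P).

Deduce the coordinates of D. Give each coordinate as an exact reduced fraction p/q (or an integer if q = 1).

D = (11, 19)

1. D_x = 11  [line -13·x + 10·y + -47 = 0 ∩ |DF|² = 1924]
2. D_y = 19  [line -13·x + 10·y + -47 = 0 ∩ |DF|² = 1924]
   → D = (11, 19)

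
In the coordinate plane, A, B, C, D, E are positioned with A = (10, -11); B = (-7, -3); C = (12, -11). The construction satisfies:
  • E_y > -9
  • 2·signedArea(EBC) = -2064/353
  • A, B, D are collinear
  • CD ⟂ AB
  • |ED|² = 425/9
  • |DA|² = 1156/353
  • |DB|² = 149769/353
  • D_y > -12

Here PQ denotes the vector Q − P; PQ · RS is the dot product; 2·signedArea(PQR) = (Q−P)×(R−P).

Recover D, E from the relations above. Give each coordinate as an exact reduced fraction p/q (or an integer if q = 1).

1. D_x = 4108/353  [A, B, D are collinear ∩ CD ⟂ AB]
2. D_y = -4155/353  [A, B, D are collinear ∩ CD ⟂ AB]
   → D = (4108/353, -4155/353)
3. E_x = 5873/1059  [line 8·x + 19·y + 41953/353 = 0 ∩ |ED|² = 425/9]
4. E_y = -9097/1059  [line 8·x + 19·y + 41953/353 = 0 ∩ |ED|² = 425/9]
   → E = (5873/1059, -9097/1059)

D = (4108/353, -4155/353)
E = (5873/1059, -9097/1059)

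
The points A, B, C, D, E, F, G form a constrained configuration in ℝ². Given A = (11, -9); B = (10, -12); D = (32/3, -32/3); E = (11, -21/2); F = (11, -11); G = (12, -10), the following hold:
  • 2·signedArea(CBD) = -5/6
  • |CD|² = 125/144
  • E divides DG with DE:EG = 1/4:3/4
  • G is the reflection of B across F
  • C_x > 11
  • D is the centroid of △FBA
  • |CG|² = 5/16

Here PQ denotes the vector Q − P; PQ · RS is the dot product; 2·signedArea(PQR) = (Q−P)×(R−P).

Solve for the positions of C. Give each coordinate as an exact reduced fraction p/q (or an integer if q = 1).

C = (23/2, -41/4)

1. C_x = 23/2  [line -4/3·x + 2/3·y + 133/6 = 0 ∩ |CD|² = 125/144]
2. C_y = -41/4  [line -4/3·x + 2/3·y + 133/6 = 0 ∩ |CD|² = 125/144]
   → C = (23/2, -41/4)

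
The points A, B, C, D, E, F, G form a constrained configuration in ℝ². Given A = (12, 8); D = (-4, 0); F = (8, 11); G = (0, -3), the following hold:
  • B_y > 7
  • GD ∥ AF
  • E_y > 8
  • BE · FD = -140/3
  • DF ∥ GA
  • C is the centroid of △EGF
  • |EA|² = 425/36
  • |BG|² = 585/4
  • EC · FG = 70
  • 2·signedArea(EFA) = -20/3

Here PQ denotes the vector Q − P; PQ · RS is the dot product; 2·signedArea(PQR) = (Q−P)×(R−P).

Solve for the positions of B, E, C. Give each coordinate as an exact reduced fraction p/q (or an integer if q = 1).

B = (6, 15/2)
C = (50/9, 101/18)
E = (26/3, 53/6)

1. E_x = 26/3  [line 3·x + 4·y + -184/3 = 0 ∩ |EA|² = 425/36]
2. E_y = 53/6  [line 3·x + 4·y + -184/3 = 0 ∩ |EA|² = 425/36]
   → E = (26/3, 53/6)
3. C_x = 50/9  [C is the centroid of △EGF]
4. C_y = 101/18  [C is the centroid of △EGF]
   → C = (50/9, 101/18)
5. B_x = 6  [line 12·x + 11·y + -309/2 = 0 ∩ |BG|² = 585/4]
6. B_y = 15/2  [line 12·x + 11·y + -309/2 = 0 ∩ |BG|² = 585/4]
   → B = (6, 15/2)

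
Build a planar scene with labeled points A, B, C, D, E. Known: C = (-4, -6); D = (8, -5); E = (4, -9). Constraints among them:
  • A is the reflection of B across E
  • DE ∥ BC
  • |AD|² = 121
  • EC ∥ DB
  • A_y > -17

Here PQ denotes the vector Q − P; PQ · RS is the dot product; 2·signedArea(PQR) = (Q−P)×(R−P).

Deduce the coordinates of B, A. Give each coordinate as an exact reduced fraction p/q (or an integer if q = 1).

A = (8, -16)
B = (0, -2)

1. B_x = 0  [DE ∥ BC ∩ EC ∥ DB]
2. B_y = -2  [DE ∥ BC ∩ EC ∥ DB]
   → B = (0, -2)
3. A_x = 8  [A is the reflection of B across E]
4. A_y = -16  [A is the reflection of B across E]
   → A = (8, -16)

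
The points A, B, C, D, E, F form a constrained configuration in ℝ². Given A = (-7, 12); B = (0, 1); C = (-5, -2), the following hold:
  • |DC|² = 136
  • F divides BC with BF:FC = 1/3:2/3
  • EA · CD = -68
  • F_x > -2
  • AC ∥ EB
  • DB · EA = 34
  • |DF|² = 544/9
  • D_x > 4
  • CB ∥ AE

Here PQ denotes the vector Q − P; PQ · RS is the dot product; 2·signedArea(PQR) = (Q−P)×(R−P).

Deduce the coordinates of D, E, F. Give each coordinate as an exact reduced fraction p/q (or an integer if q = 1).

D = (5, 4)
E = (-2, 15)
F = (-5/3, 0)

1. E_x = -2  [AC ∥ EB ∩ CB ∥ AE]
2. E_y = 15  [AC ∥ EB ∩ CB ∥ AE]
   → E = (-2, 15)
3. F_x = -5/3  [F divides BC with BF:FC = 1/3:2/3]
4. F_y = 0  [F divides BC with BF:FC = 1/3:2/3]
   → F = (-5/3, 0)
5. D_x = 5  [line 5·x + 3·y + -37 = 0 ∩ |DC|² = 136]
6. D_y = 4  [line 5·x + 3·y + -37 = 0 ∩ |DC|² = 136]
   → D = (5, 4)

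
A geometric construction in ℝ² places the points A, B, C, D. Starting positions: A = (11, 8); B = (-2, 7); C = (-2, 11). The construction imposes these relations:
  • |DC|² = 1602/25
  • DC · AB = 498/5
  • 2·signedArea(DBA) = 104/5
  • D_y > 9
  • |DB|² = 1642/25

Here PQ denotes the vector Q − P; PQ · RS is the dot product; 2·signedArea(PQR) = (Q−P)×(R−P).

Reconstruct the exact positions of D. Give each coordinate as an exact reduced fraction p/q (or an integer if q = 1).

1. D_x = 29/5  [2·signedArea(DBA) = 104/5 ∩ DC · AB = 498/5]
2. D_y = 46/5  [2·signedArea(DBA) = 104/5 ∩ DC · AB = 498/5]
   → D = (29/5, 46/5)

D = (29/5, 46/5)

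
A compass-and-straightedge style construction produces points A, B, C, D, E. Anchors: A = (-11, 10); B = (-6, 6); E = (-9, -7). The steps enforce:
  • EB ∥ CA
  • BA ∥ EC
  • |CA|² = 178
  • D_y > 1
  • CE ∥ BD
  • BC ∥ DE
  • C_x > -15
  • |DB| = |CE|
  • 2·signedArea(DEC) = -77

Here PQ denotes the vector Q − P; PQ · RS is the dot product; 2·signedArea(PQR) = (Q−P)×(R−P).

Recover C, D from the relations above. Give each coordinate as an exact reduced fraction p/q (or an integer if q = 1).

1. C_x = -14  [EB ∥ CA ∩ BA ∥ EC]
2. C_y = -3  [EB ∥ CA ∩ BA ∥ EC]
   → C = (-14, -3)
3. D_x = -1  [BC ∥ DE ∩ CE ∥ BD]
4. D_y = 2  [BC ∥ DE ∩ CE ∥ BD]
   → D = (-1, 2)

C = (-14, -3)
D = (-1, 2)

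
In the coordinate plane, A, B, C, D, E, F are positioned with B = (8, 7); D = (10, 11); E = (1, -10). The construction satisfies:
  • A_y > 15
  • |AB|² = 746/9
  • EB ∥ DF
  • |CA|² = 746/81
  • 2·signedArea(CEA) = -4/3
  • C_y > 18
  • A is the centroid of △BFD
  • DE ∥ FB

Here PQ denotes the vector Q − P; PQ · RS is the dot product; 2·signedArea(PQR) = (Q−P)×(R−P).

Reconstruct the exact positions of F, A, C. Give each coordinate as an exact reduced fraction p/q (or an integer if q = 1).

1. F_x = 17  [DE ∥ FB ∩ EB ∥ DF]
2. F_y = 28  [DE ∥ FB ∩ EB ∥ DF]
   → F = (17, 28)
3. A_x = 35/3  [A is the centroid of △BFD]
4. A_y = 46/3  [A is the centroid of △BFD]
   → A = (35/3, 46/3)
5. C_x = 116/9  [line -76/3·x + 32/3·y + 400/3 = 0 ∩ |CA|² = 746/81]
6. C_y = 163/9  [line -76/3·x + 32/3·y + 400/3 = 0 ∩ |CA|² = 746/81]
   → C = (116/9, 163/9)

A = (35/3, 46/3)
C = (116/9, 163/9)
F = (17, 28)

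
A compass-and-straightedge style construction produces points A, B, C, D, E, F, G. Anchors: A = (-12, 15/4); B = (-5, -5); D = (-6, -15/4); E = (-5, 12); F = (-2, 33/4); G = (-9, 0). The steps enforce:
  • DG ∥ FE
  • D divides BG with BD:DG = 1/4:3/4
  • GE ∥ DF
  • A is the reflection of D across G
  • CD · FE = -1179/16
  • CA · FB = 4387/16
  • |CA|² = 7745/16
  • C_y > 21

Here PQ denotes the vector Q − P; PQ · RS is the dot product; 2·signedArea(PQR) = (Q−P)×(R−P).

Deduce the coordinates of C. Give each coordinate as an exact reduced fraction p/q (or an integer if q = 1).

C = (1, 43/2)

1. C_x = 1  [CA · FB = 4387/16 ∩ CD · FE = -1179/16]
2. C_y = 43/2  [CA · FB = 4387/16 ∩ CD · FE = -1179/16]
   → C = (1, 43/2)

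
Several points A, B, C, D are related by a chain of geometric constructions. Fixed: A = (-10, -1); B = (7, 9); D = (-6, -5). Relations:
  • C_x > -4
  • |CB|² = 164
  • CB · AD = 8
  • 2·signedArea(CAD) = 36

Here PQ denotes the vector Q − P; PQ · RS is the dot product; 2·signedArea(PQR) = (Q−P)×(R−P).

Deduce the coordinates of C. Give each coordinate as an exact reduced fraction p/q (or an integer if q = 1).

1. C_x = -3  [2·signedArea(CAD) = 36 ∩ CB · AD = 8]
2. C_y = 1  [2·signedArea(CAD) = 36 ∩ CB · AD = 8]
   → C = (-3, 1)

C = (-3, 1)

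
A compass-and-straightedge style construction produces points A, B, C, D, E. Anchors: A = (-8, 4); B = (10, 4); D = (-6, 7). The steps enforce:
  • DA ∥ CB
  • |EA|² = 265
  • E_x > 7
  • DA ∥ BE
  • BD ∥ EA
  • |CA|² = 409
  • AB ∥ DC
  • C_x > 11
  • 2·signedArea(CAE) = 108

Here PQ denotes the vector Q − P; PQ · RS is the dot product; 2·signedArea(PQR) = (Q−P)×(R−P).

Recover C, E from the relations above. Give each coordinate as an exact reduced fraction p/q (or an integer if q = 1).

1. C_x = 12  [DA ∥ CB ∩ AB ∥ DC]
2. C_y = 7  [DA ∥ CB ∩ AB ∥ DC]
   → C = (12, 7)
3. E_x = 8  [BD ∥ EA ∩ DA ∥ BE]
4. E_y = 1  [BD ∥ EA ∩ DA ∥ BE]
   → E = (8, 1)

C = (12, 7)
E = (8, 1)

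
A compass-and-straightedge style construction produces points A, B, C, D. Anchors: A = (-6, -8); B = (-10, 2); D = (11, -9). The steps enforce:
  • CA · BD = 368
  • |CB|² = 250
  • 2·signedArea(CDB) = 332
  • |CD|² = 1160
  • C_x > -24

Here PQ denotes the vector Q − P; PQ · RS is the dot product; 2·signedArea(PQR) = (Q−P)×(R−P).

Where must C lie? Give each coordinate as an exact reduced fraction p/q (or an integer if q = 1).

C = (-23, -7)

1. C_x = -23  [CA · BD = 368 ∩ 2·signedArea(CDB) = 332]
2. C_y = -7  [CA · BD = 368 ∩ 2·signedArea(CDB) = 332]
   → C = (-23, -7)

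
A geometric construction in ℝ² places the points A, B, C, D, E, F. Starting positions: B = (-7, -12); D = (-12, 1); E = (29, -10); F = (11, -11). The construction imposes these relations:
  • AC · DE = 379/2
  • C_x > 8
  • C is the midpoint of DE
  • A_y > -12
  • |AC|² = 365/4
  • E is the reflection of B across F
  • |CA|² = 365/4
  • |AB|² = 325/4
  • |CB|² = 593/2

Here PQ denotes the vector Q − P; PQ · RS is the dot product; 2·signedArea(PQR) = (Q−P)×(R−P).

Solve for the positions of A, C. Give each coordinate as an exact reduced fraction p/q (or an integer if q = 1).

A = (2, -23/2)
C = (17/2, -9/2)

1. C_x = 17/2  [C is the midpoint of DE]
2. C_y = -9/2  [C is the midpoint of DE]
   → C = (17/2, -9/2)
3. A_x = 2  [line -41·x + 11·y + 417/2 = 0 ∩ |AB|² = 325/4]
4. A_y = -23/2  [line -41·x + 11·y + 417/2 = 0 ∩ |AB|² = 325/4]
   → A = (2, -23/2)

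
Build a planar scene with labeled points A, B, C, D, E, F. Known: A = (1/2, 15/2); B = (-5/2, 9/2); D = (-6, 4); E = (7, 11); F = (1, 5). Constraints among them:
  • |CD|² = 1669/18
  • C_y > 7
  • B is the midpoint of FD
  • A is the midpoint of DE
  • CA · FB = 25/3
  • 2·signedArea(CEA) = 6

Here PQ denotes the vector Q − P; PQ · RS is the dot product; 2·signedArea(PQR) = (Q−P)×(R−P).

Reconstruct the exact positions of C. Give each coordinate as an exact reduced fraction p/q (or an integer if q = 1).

C = (17/6, 47/6)

1. C_x = 17/6  [2·signedArea(CEA) = 6 ∩ CA · FB = 25/3]
2. C_y = 47/6  [2·signedArea(CEA) = 6 ∩ CA · FB = 25/3]
   → C = (17/6, 47/6)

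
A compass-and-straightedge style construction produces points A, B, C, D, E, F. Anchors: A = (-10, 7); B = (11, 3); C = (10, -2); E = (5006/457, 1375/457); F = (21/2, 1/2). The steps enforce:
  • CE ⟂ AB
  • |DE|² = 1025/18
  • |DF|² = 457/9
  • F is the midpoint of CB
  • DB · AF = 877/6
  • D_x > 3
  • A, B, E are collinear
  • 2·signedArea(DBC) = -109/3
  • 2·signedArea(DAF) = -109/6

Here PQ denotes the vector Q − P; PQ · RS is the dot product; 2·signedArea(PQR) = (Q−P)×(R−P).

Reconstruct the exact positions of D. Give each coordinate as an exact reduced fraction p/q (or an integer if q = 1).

D = (7/2, 11/6)

1. D_x = 7/2  [2·signedArea(DAF) = -109/6 ∩ 2·signedArea(DBC) = -109/3]
2. D_y = 11/6  [2·signedArea(DAF) = -109/6 ∩ 2·signedArea(DBC) = -109/3]
   → D = (7/2, 11/6)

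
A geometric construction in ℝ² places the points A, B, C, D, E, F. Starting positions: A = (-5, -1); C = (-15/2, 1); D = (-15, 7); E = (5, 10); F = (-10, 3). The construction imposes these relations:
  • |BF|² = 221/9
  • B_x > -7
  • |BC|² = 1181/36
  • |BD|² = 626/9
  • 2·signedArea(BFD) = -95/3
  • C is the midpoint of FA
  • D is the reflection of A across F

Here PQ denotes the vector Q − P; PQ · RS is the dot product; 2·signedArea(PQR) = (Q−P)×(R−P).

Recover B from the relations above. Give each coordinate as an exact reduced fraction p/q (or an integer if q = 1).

B = (-20/3, 20/3)

1. B_x = -20/3  [line -4·x + -5·y + 20/3 = 0 ∩ |BF|² = 221/9]
2. B_y = 20/3  [line -4·x + -5·y + 20/3 = 0 ∩ |BF|² = 221/9]
   → B = (-20/3, 20/3)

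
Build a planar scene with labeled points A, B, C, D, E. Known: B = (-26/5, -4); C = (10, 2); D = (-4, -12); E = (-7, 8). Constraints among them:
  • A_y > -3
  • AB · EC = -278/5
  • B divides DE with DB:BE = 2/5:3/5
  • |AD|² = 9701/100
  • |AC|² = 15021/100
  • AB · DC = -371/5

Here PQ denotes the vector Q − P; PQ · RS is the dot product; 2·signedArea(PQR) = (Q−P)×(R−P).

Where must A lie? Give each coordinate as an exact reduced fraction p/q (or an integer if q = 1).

1. A_x = -7/5  [AB · DC = -371/5 ∩ AB · EC = -278/5]
2. A_y = -5/2  [AB · DC = -371/5 ∩ AB · EC = -278/5]
   → A = (-7/5, -5/2)

A = (-7/5, -5/2)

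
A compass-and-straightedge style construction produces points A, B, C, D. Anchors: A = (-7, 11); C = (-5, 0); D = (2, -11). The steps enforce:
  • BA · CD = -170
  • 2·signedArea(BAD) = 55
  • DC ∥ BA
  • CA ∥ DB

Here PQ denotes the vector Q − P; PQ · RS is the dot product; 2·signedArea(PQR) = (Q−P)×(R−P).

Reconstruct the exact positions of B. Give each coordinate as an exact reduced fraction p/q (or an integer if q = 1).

B = (0, 0)

1. B_x = 0  [DC ∥ BA ∩ CA ∥ DB]
2. B_y = 0  [DC ∥ BA ∩ CA ∥ DB]
   → B = (0, 0)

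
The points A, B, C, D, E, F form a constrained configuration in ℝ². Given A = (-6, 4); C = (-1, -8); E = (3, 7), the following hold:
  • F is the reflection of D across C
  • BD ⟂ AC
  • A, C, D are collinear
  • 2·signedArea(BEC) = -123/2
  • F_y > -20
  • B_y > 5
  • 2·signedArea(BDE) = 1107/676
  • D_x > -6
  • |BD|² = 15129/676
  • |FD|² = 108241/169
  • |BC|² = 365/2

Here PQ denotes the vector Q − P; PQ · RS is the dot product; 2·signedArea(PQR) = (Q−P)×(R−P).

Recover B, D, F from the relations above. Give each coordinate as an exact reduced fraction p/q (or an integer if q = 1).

B = (-3/2, 11/2)
D = (-1983/338, 622/169)
F = (1307/338, -3326/169)

1. B_x = -3/2  [line 15·x + -4·y + 89/2 = 0 ∩ |BC|² = 365/2]
2. B_y = 11/2  [line 15·x + -4·y + 89/2 = 0 ∩ |BC|² = 365/2]
   → B = (-3/2, 11/2)
3. D_x = -1983/338  [A, C, D are collinear ∩ BD ⟂ AC]
4. D_y = 622/169  [A, C, D are collinear ∩ BD ⟂ AC]
   → D = (-1983/338, 622/169)
5. F_x = 1307/338  [F is the reflection of D across C]
6. F_y = -3326/169  [F is the reflection of D across C]
   → F = (1307/338, -3326/169)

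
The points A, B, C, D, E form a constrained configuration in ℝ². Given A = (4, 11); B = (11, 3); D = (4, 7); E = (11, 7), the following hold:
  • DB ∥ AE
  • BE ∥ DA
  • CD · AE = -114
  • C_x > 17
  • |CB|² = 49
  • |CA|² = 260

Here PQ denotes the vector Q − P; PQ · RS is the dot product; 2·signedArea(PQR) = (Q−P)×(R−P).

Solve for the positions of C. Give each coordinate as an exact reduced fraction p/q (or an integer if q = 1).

C = (18, 3)

1. C_x = 18  [line -7·x + 4·y + 114 = 0 ∩ |CB|² = 49]
2. C_y = 3  [line -7·x + 4·y + 114 = 0 ∩ |CB|² = 49]
   → C = (18, 3)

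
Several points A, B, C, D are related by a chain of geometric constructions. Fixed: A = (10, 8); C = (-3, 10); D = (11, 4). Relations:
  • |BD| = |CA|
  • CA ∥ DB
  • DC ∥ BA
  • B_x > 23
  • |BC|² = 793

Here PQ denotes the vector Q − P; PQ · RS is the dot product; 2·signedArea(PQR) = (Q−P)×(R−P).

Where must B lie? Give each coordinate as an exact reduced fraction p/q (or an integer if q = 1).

B = (24, 2)

1. B_x = 24  [DC ∥ BA ∩ CA ∥ DB]
2. B_y = 2  [DC ∥ BA ∩ CA ∥ DB]
   → B = (24, 2)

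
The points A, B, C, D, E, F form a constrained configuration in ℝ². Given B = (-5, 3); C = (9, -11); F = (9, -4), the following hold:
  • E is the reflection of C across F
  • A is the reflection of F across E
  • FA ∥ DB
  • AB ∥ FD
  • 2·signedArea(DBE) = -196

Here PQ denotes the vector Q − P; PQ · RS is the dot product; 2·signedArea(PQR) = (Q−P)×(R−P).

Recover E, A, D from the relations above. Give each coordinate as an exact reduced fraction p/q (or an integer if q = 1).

1. E_x = 9  [E is the reflection of C across F]
2. E_y = 3  [E is the reflection of C across F]
   → E = (9, 3)
3. A_x = 9  [A is the reflection of F across E]
4. A_y = 10  [A is the reflection of F across E]
   → A = (9, 10)
5. D_x = -5  [FA ∥ DB ∩ AB ∥ FD]
6. D_y = -11  [FA ∥ DB ∩ AB ∥ FD]
   → D = (-5, -11)

A = (9, 10)
D = (-5, -11)
E = (9, 3)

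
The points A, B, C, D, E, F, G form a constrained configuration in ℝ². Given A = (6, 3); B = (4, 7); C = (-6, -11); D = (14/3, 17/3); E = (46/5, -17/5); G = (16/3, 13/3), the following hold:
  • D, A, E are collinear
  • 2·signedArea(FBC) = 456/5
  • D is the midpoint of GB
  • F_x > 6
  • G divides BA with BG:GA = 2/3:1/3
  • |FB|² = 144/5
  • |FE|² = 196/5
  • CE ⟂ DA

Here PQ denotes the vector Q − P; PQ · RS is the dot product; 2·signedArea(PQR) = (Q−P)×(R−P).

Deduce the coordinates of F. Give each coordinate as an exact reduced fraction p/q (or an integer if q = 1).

1. F_x = 32/5  [line 18·x + -10·y + -466/5 = 0 ∩ |FE|² = 196/5]
2. F_y = 11/5  [line 18·x + -10·y + -466/5 = 0 ∩ |FE|² = 196/5]
   → F = (32/5, 11/5)

F = (32/5, 11/5)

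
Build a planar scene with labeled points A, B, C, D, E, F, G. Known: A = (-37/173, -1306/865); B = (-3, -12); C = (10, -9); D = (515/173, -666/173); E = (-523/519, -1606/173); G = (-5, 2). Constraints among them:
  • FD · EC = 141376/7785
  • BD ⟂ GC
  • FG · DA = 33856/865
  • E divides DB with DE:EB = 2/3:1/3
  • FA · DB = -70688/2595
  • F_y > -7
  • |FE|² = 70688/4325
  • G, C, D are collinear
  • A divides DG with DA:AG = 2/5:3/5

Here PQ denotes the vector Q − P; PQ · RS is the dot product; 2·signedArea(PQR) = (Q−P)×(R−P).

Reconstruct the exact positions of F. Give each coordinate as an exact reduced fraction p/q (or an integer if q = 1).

F = (3589/2595, -1042/173)

1. F_x = 3589/2595  [FD · EC = 141376/7785 ∩ FG · DA = 33856/865]
2. F_y = -1042/173  [FD · EC = 141376/7785 ∩ FG · DA = 33856/865]
   → F = (3589/2595, -1042/173)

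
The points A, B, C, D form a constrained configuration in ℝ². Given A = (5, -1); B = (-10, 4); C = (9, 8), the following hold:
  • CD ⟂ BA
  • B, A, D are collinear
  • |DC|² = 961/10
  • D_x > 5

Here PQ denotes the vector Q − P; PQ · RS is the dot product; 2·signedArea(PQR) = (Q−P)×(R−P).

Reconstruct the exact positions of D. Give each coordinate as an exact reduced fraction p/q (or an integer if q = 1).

1. D_x = 59/10  [B, A, D are collinear ∩ CD ⟂ BA]
2. D_y = -13/10  [B, A, D are collinear ∩ CD ⟂ BA]
   → D = (59/10, -13/10)

D = (59/10, -13/10)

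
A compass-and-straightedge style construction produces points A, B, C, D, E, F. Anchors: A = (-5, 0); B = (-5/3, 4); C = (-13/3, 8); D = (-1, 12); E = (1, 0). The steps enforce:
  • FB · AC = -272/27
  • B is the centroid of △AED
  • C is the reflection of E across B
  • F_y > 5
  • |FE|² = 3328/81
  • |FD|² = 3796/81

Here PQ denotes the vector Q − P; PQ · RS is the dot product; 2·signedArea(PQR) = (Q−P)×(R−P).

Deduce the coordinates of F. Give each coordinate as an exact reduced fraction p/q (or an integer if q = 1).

F = (-23/9, 16/3)

1. F_x = -23/9  [line -2/3·x + -8·y + 1106/27 = 0 ∩ |FE|² = 3328/81]
2. F_y = 16/3  [line -2/3·x + -8·y + 1106/27 = 0 ∩ |FE|² = 3328/81]
   → F = (-23/9, 16/3)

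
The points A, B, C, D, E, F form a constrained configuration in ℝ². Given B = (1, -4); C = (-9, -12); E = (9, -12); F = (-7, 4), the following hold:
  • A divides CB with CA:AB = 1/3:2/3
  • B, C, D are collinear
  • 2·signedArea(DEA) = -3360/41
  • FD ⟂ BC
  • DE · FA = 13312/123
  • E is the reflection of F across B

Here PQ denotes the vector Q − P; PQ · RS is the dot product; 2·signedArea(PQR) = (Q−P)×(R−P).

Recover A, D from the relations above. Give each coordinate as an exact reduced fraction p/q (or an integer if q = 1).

A = (-17/3, -28/3)
D = (1/41, -196/41)

1. A_x = -17/3  [A divides CB with CA:AB = 1/3:2/3]
2. A_y = -28/3  [A divides CB with CA:AB = 1/3:2/3]
   → A = (-17/3, -28/3)
3. D_x = 1/41  [B, C, D are collinear ∩ FD ⟂ BC]
4. D_y = -196/41  [B, C, D are collinear ∩ FD ⟂ BC]
   → D = (1/41, -196/41)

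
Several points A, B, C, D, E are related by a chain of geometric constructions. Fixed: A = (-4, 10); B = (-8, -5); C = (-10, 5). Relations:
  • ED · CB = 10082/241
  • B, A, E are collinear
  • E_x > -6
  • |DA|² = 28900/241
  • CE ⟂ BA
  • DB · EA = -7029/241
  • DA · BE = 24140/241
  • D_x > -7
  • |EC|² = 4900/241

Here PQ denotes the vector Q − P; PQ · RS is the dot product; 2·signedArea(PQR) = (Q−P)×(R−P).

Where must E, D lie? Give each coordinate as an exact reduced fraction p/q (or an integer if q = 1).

1. E_x = -1360/241  [B, A, E are collinear ∩ CE ⟂ BA]
2. E_y = 925/241  [B, A, E are collinear ∩ CE ⟂ BA]
   → E = (-1360/241, 925/241)
3. D_x = -1644/241  [DA · BE = 24140/241 ∩ ED · CB = 10082/241]
4. D_y = -140/241  [DA · BE = 24140/241 ∩ ED · CB = 10082/241]
   → D = (-1644/241, -140/241)

D = (-1644/241, -140/241)
E = (-1360/241, 925/241)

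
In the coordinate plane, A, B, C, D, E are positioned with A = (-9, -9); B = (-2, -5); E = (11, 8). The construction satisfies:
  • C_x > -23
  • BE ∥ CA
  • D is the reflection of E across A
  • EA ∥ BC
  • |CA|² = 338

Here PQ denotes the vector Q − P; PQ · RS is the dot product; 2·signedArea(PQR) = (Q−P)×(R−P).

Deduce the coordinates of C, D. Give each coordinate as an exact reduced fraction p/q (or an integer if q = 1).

1. C_x = -22  [BE ∥ CA ∩ EA ∥ BC]
2. C_y = -22  [BE ∥ CA ∩ EA ∥ BC]
   → C = (-22, -22)
3. D_x = -29  [D is the reflection of E across A]
4. D_y = -26  [D is the reflection of E across A]
   → D = (-29, -26)

C = (-22, -22)
D = (-29, -26)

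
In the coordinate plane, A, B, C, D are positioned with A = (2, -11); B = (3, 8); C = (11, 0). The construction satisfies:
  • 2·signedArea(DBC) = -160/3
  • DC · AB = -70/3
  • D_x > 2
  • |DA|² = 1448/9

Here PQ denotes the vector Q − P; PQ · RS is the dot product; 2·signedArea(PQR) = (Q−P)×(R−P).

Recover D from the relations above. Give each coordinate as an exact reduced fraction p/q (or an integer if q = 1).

D = (8/3, 5/3)

1. D_x = 8/3  [DC · AB = -70/3 ∩ 2·signedArea(DBC) = -160/3]
2. D_y = 5/3  [DC · AB = -70/3 ∩ 2·signedArea(DBC) = -160/3]
   → D = (8/3, 5/3)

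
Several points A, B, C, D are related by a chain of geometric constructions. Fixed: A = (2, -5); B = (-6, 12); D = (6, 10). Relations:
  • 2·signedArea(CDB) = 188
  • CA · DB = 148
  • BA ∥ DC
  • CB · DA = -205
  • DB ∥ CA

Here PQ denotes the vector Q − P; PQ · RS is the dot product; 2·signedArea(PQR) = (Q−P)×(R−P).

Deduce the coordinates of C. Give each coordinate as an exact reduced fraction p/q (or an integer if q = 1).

1. C_x = 14  [DB ∥ CA ∩ BA ∥ DC]
2. C_y = -7  [DB ∥ CA ∩ BA ∥ DC]
   → C = (14, -7)

C = (14, -7)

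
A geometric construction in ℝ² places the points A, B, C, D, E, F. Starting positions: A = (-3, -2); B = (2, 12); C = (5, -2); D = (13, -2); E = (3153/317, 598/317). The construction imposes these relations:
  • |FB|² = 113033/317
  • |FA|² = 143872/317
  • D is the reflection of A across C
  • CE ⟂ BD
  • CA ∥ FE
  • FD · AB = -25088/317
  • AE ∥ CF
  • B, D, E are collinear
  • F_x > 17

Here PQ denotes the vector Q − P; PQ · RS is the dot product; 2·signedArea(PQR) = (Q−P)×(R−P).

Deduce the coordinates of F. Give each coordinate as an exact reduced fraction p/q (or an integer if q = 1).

F = (5689/317, 598/317)

1. F_x = 5689/317  [CA ∥ FE ∩ AE ∥ CF]
2. F_y = 598/317  [CA ∥ FE ∩ AE ∥ CF]
   → F = (5689/317, 598/317)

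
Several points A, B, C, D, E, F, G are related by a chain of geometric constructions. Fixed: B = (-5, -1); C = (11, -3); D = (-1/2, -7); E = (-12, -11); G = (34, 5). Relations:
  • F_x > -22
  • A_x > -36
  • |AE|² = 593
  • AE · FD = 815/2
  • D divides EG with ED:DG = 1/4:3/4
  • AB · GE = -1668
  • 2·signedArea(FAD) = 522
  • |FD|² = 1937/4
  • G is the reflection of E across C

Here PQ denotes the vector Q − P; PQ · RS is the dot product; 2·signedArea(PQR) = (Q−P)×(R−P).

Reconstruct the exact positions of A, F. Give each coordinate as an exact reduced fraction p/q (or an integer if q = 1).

A = (-35, -19)
F = (-21, 1)

1. A_x = -35  [line 46·x + 16·y + 1914 = 0 ∩ |AE|² = 593]
2. A_y = -19  [line 46·x + 16·y + 1914 = 0 ∩ |AE|² = 593]
   → A = (-35, -19)
3. F_x = -21  [AE · FD = 815/2 ∩ 2·signedArea(FAD) = 522]
4. F_y = 1  [AE · FD = 815/2 ∩ 2·signedArea(FAD) = 522]
   → F = (-21, 1)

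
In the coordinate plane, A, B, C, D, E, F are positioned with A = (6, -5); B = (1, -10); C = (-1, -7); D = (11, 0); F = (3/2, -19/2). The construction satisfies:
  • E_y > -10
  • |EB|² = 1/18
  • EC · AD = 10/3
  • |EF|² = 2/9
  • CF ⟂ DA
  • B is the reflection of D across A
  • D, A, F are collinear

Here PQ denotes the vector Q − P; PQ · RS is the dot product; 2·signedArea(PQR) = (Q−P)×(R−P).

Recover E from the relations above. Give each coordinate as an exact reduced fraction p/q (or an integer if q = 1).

1. E_x = 7/6  [line -5·x + -5·y + -130/3 = 0 ∩ |EB|² = 1/18]
2. E_y = -59/6  [line -5·x + -5·y + -130/3 = 0 ∩ |EB|² = 1/18]
   → E = (7/6, -59/6)

E = (7/6, -59/6)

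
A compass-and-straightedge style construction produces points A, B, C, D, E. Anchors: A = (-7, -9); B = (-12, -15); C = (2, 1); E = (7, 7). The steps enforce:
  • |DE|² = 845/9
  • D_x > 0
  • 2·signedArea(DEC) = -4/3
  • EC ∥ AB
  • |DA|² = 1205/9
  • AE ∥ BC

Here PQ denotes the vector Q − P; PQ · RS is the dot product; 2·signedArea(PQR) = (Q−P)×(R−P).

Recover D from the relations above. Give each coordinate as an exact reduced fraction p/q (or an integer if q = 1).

1. D_x = 2/3  [line 6·x + -5·y + -17/3 = 0 ∩ |DA|² = 1205/9]
2. D_y = -1/3  [line 6·x + -5·y + -17/3 = 0 ∩ |DA|² = 1205/9]
   → D = (2/3, -1/3)

D = (2/3, -1/3)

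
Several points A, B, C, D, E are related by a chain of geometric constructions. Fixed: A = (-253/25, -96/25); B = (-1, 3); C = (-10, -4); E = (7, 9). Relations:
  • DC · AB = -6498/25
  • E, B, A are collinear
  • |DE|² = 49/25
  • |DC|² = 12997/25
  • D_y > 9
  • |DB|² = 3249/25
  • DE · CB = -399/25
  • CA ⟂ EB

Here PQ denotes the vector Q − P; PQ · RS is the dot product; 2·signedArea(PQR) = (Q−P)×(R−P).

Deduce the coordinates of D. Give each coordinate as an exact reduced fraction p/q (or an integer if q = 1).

D = (203/25, 246/25)

1. D_x = 203/25  [DC · AB = -6498/25 ∩ DE · CB = -399/25]
2. D_y = 246/25  [DC · AB = -6498/25 ∩ DE · CB = -399/25]
   → D = (203/25, 246/25)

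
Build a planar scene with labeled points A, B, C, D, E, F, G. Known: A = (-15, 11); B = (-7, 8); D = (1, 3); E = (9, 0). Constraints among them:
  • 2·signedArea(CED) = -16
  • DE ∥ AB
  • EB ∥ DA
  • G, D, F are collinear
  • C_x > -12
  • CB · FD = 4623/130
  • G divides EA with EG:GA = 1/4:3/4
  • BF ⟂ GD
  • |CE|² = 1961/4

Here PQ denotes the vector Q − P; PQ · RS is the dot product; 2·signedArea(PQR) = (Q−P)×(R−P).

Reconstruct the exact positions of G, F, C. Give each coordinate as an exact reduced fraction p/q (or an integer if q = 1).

C = (-11, 19/2)
F = (-487/65, 264/65)
G = (3, 11/4)

1. G_x = 3  [G divides EA with EG:GA = 1/4:3/4]
2. G_y = 11/4  [G divides EA with EG:GA = 1/4:3/4]
   → G = (3, 11/4)
3. F_x = -487/65  [G, D, F are collinear ∩ BF ⟂ GD]
4. F_y = 264/65  [G, D, F are collinear ∩ BF ⟂ GD]
   → F = (-487/65, 264/65)
5. C_x = -11  [2·signedArea(CED) = -16 ∩ CB · FD = 4623/130]
6. C_y = 19/2  [2·signedArea(CED) = -16 ∩ CB · FD = 4623/130]
   → C = (-11, 19/2)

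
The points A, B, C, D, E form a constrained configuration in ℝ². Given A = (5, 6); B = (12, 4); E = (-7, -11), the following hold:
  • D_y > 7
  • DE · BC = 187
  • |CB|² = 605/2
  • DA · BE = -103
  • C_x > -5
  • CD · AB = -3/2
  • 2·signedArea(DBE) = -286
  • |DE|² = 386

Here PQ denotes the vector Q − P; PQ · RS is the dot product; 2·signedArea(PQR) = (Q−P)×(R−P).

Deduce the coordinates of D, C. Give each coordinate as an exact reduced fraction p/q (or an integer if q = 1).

1. D_x = -2  [DA · BE = -103 ∩ 2·signedArea(DBE) = -286]
2. D_y = 8  [DA · BE = -103 ∩ 2·signedArea(DBE) = -286]
   → D = (-2, 8)
3. C_x = -9/2  [DE · BC = 187 ∩ CD · AB = -3/2]
4. C_y = -3/2  [DE · BC = 187 ∩ CD · AB = -3/2]
   → C = (-9/2, -3/2)

C = (-9/2, -3/2)
D = (-2, 8)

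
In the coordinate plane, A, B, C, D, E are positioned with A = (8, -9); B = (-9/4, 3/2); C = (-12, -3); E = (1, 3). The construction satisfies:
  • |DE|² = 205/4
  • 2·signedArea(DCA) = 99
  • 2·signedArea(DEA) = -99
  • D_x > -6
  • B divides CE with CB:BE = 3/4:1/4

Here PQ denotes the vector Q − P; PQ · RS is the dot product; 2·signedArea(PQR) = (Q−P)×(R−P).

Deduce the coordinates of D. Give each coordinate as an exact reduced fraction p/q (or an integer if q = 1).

D = (-11/2, 0)

1. D_x = -11/2  [2·signedArea(DEA) = -99 ∩ 2·signedArea(DCA) = 99]
2. D_y = 0  [2·signedArea(DEA) = -99 ∩ 2·signedArea(DCA) = 99]
   → D = (-11/2, 0)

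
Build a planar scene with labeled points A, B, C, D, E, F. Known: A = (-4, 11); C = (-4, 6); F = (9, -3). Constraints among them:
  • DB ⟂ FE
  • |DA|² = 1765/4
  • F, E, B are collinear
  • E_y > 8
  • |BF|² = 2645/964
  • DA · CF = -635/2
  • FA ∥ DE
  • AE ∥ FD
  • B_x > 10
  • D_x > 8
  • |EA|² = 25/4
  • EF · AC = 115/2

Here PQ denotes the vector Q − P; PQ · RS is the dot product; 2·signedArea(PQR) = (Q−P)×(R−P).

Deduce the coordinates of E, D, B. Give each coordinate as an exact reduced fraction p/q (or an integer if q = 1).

1. E_y = 17/2  [EF · AC = 115/2]
2. E_x = -4  [|EA|² = 25/4]
   → E = (-4, 17/2)
3. D_x = 9  [FA ∥ DE ∩ AE ∥ FD]
4. D_y = -11/2  [FA ∥ DE ∩ AE ∥ FD]
   → D = (9, -11/2)
5. B_x = 2468/241  [F, E, B are collinear ∩ DB ⟂ FE]
6. B_y = -1975/482  [F, E, B are collinear ∩ DB ⟂ FE]
   → B = (2468/241, -1975/482)

B = (2468/241, -1975/482)
D = (9, -11/2)
E = (-4, 17/2)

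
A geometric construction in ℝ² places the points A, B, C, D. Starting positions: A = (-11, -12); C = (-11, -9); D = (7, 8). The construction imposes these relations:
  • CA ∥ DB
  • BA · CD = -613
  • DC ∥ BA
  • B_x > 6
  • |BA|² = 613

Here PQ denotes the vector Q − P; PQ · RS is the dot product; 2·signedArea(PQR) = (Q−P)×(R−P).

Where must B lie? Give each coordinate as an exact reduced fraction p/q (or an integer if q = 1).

1. B_x = 7  [DC ∥ BA ∩ CA ∥ DB]
2. B_y = 5  [DC ∥ BA ∩ CA ∥ DB]
   → B = (7, 5)

B = (7, 5)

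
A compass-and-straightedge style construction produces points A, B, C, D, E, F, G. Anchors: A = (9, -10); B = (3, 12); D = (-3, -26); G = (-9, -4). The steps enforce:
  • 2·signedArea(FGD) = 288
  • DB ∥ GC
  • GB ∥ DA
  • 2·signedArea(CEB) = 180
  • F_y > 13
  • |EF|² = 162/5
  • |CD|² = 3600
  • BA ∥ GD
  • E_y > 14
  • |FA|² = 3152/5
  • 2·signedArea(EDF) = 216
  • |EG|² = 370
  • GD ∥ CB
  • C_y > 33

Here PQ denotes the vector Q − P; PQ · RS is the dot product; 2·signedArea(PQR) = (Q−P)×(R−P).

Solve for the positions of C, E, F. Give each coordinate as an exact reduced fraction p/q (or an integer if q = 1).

C = (-3, 34)
E = (-6, 15)
F = (-3/5, 66/5)

1. C_x = -3  [GD ∥ CB ∩ DB ∥ GC]
2. C_y = 34  [GD ∥ CB ∩ DB ∥ GC]
   → C = (-3, 34)
3. E_x = -6  [line -22·x + -6·y + -42 = 0 ∩ |EG|² = 370]
4. E_y = 15  [line -22·x + -6·y + -42 = 0 ∩ |EG|² = 370]
   → E = (-6, 15)
5. F_x = -3/5  [2·signedArea(EDF) = 216 ∩ 2·signedArea(FGD) = 288]
6. F_y = 66/5  [2·signedArea(EDF) = 216 ∩ 2·signedArea(FGD) = 288]
   → F = (-3/5, 66/5)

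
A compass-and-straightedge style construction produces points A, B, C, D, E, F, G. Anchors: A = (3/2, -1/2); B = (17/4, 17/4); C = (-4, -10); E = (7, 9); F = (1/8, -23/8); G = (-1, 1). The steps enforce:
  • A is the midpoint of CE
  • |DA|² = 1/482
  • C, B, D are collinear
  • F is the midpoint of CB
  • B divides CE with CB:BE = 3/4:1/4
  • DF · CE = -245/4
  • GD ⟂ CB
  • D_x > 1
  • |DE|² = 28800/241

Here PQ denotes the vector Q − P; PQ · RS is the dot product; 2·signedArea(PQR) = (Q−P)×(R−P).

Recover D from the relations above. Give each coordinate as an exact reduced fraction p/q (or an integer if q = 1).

D = (367/241, -111/241)

1. D_x = 367/241  [C, B, D are collinear ∩ GD ⟂ CB]
2. D_y = -111/241  [C, B, D are collinear ∩ GD ⟂ CB]
   → D = (367/241, -111/241)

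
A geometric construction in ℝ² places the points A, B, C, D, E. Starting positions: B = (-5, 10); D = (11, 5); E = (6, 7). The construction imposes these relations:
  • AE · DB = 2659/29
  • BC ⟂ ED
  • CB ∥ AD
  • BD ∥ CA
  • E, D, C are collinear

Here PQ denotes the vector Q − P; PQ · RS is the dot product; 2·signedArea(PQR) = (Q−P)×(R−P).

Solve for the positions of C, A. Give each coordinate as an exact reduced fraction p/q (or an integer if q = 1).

1. C_x = -131/29  [E, D, C are collinear ∩ BC ⟂ ED]
2. C_y = 325/29  [E, D, C are collinear ∩ BC ⟂ ED]
   → C = (-131/29, 325/29)
3. A_x = 333/29  [CB ∥ AD ∩ BD ∥ CA]
4. A_y = 180/29  [CB ∥ AD ∩ BD ∥ CA]
   → A = (333/29, 180/29)

A = (333/29, 180/29)
C = (-131/29, 325/29)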